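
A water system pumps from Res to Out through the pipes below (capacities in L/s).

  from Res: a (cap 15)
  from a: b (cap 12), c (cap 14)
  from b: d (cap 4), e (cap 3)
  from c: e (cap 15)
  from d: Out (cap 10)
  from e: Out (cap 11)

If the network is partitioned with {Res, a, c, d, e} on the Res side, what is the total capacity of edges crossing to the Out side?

33

Edges leaving {Res, a, c, d, e}: a→b (12), d→Out (10), e→Out (11).
Cut capacity = 12 + 10 + 11 = 33.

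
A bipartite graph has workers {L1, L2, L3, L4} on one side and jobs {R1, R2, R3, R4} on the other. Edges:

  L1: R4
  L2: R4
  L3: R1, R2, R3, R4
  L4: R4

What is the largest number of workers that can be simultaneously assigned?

2

Unit-capacity flow: source→left, listed edges, right→sink; max matching = max flow.
Augmenting path L1→R4 (+1); matched 1.
Augmenting path L3→R1 (+1); matched 2.
No augmenting path remains; maximum matching = 2.
König certificate: {L3, R4} is a vertex cover of size 2 (every listed pair touches it), so no matching can be larger.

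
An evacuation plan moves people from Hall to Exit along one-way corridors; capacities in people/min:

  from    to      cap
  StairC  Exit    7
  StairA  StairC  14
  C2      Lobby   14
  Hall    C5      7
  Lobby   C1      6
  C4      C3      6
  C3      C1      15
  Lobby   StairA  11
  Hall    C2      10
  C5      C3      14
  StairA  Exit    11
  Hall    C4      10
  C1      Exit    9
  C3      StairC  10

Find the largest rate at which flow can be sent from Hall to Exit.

Augment Hall→C5→C3→C1→Exit: bottleneck 7, flow now 7.
Augment Hall→C2→Lobby→C1→Exit: bottleneck 2, flow now 9.
Augment Hall→C2→Lobby→StairA→Exit: bottleneck 8, flow now 17.
Augment Hall→C4→C3→StairC→Exit: bottleneck 6, flow now 23.
No augmenting path remains; maximum flow = 23.
In the residual graph, reachable from Hall: {Hall, C4}.
Min-cut edges: Hall→C5 (7), Hall→C2 (10), C4→C3 (6); capacity 7 + 10 + 6 = 23.
This cut is saturated, so no flow can exceed 23.

23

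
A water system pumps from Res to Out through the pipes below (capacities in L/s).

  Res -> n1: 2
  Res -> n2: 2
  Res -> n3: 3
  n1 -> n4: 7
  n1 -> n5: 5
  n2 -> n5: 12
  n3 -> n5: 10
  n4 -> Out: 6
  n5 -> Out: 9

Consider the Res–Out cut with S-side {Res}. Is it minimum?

Given cut capacity: 2 + 2 + 3 = 7.
Augment Res→n1→n4→Out: bottleneck 2, flow now 2.
Augment Res→n2→n5→Out: bottleneck 2, flow now 4.
Augment Res→n3→n5→Out: bottleneck 3, flow now 7.
No augmenting path remains; maximum flow = 7.
Cut capacity 7 equals the max flow, so it is a minimum cut.

Yes — it is a minimum cut (capacity 7).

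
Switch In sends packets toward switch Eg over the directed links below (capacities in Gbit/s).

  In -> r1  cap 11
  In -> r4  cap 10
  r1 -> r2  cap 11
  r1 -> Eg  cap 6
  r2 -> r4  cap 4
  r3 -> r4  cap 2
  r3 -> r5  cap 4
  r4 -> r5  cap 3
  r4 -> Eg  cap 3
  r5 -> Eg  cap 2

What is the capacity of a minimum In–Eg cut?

11

Augment In→r1→Eg: bottleneck 6, flow now 6.
Augment In→r4→Eg: bottleneck 3, flow now 9.
Augment In→r4→r5→Eg: bottleneck 2, flow now 11.
No augmenting path remains; maximum flow = 11.
By max-flow min-cut, the minimum cut capacity equals the max flow.
In the residual graph, reachable from In: {In, r1, r2, r4, r5}.
Min-cut edges: r1→Eg (6), r4→Eg (3), r5→Eg (2); capacity 6 + 3 + 2 = 11.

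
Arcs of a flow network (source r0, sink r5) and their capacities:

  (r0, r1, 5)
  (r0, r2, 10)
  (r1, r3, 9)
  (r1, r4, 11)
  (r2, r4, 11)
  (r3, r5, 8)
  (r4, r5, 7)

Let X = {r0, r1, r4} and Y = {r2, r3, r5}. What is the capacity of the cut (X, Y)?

26

Edges leaving {r0, r1, r4}: r0→r2 (10), r1→r3 (9), r4→r5 (7).
Cut capacity = 10 + 9 + 7 = 26.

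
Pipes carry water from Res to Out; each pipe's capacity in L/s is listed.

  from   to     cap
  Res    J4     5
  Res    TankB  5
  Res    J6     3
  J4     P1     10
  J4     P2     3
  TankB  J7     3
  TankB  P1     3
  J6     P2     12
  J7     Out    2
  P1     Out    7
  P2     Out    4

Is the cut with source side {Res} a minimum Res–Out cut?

Yes — it is a minimum cut (capacity 13).

Given cut capacity: 5 + 5 + 3 = 13.
Augment Res→J4→P1→Out: bottleneck 5, flow now 5.
Augment Res→TankB→J7→Out: bottleneck 2, flow now 7.
Augment Res→TankB→P1→Out: bottleneck 2, flow now 9.
Augment Res→J6→P2→Out: bottleneck 3, flow now 12.
Augment Res→TankB→P1→J4→P2→Out: bottleneck 1, flow now 13. (uses reverse residual edge)
No augmenting path remains; maximum flow = 13.
Cut capacity 13 equals the max flow, so it is a minimum cut.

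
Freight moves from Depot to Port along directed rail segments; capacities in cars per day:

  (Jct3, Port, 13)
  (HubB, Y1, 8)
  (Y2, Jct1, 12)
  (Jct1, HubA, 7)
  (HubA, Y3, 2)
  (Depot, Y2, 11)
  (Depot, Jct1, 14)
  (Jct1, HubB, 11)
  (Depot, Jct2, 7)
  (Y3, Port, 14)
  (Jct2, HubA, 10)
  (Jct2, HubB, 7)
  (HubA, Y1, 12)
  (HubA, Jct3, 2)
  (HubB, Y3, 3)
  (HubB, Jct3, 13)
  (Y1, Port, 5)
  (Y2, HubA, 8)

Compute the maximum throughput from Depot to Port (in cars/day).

Augment Depot→Jct2→HubB→Y3→Port: bottleneck 3, flow now 3.
Augment Depot→Jct2→HubB→Jct3→Port: bottleneck 4, flow now 7.
Augment Depot→Y2→HubA→Y3→Port: bottleneck 2, flow now 9.
Augment Depot→Y2→HubA→Jct3→Port: bottleneck 2, flow now 11.
Augment Depot→Y2→HubA→Y1→Port: bottleneck 4, flow now 15.
Augment Depot→Jct1→HubB→Jct3→Port: bottleneck 7, flow now 22.
Augment Depot→Jct1→HubB→Y1→Port: bottleneck 1, flow now 23.
No augmenting path remains; maximum flow = 23.
In the residual graph, reachable from Depot: {Depot, Jct2, Y2, Jct1, HubB, HubA, Jct3, Y1}.
Min-cut edges: HubB→Y3 (3), HubA→Y3 (2), Jct3→Port (13), Y1→Port (5); capacity 3 + 2 + 13 + 5 = 23.
This cut is saturated, so no flow can exceed 23.

23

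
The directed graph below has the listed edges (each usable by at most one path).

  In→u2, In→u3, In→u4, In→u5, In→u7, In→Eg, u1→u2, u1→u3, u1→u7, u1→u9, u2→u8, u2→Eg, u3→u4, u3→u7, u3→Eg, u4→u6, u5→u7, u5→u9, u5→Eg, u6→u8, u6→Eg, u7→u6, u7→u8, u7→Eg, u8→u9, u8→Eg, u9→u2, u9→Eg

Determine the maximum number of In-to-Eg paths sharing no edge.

Assign every edge capacity 1; by Menger, the answer equals the max flow.
Path In→Eg (+1); total 1.
Path In→u2→Eg (+1); total 2.
Path In→u3→Eg (+1); total 3.
Path In→u5→Eg (+1); total 4.
Path In→u7→Eg (+1); total 5.
Path In→u4→u6→Eg (+1); total 6.
No residual In→Eg path; max flow = 6.
Certifying cut of size 6: {In→Eg, In→u2, In→u3, In→u4, In→u5, In→u7}.

6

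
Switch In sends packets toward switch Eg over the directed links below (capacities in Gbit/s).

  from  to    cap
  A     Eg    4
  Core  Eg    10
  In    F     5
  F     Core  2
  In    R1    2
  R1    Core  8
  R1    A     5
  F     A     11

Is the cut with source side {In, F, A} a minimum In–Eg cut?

Given cut capacity: 2 + 2 + 4 = 8.
Augment In→R1→A→Eg: bottleneck 2, flow now 2.
Augment In→F→A→Eg: bottleneck 2, flow now 4.
Augment In→F→Core→Eg: bottleneck 2, flow now 6.
Augment In→F→A→R1→Core→Eg: bottleneck 1, flow now 7. (uses reverse residual edge)
No augmenting path remains; maximum flow = 7.
In the residual graph, reachable from In: {In}.
Min-cut edges: In→R1 (2), In→F (5); capacity 2 + 5 = 7.
Cut capacity 8 exceeds the max flow 7, so it is not minimum.

No — its capacity is 8, but the minimum cut has capacity 7.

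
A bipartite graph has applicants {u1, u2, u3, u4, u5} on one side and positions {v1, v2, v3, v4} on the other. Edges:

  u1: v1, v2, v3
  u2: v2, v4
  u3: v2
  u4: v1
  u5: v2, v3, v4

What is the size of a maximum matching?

Unit-capacity flow: source→left, listed edges, right→sink; max matching = max flow.
Augmenting path u1→v1 (+1); matched 1.
Augmenting path u2→v2 (+1); matched 2.
Augmenting path u5→v3 (+1); matched 3.
Augmenting path u3→v2→u2→v4 (+1); matched 4.
No augmenting path remains; maximum matching = 4.
König certificate: {v1, v2, v3, v4} is a vertex cover of size 4 (every listed pair touches it), so no matching can be larger.

4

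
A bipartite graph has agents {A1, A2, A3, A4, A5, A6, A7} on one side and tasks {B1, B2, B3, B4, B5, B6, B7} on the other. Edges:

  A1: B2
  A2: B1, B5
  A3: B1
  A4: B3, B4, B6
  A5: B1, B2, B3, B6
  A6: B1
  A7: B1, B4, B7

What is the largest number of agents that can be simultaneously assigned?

6

Unit-capacity flow: source→left, listed edges, right→sink; max matching = max flow.
Augmenting path A1→B2 (+1); matched 1.
Augmenting path A2→B1 (+1); matched 2.
Augmenting path A4→B3 (+1); matched 3.
Augmenting path A5→B6 (+1); matched 4.
Augmenting path A7→B4 (+1); matched 5.
Augmenting path A3→B1→A2→B5 (+1); matched 6.
No augmenting path remains; maximum matching = 6.
König certificate: {A1, A2, A4, A5, A7, B1} is a vertex cover of size 6 (every listed pair touches it), so no matching can be larger.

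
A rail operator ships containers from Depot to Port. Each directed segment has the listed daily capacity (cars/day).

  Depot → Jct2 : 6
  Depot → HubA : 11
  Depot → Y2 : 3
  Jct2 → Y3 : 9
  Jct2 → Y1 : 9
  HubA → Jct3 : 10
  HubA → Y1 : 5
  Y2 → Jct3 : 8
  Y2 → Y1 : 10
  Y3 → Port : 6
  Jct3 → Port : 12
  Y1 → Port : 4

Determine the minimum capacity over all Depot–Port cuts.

Augment Depot→Jct2→Y3→Port: bottleneck 6, flow now 6.
Augment Depot→HubA→Jct3→Port: bottleneck 10, flow now 16.
Augment Depot→HubA→Y1→Port: bottleneck 1, flow now 17.
Augment Depot→Y2→Jct3→Port: bottleneck 2, flow now 19.
Augment Depot→Y2→Y1→Port: bottleneck 1, flow now 20.
No augmenting path remains; maximum flow = 20.
By max-flow min-cut, the minimum cut capacity equals the max flow.
In the residual graph, reachable from Depot: {Depot}.
Min-cut edges: Depot→Jct2 (6), Depot→HubA (11), Depot→Y2 (3); capacity 6 + 11 + 3 = 20.

20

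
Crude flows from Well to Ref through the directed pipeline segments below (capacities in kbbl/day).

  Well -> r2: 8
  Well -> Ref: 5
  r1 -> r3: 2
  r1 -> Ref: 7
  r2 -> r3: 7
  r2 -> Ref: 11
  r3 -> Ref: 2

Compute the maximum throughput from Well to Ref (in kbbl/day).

13

Augment Well→Ref: bottleneck 5, flow now 5.
Augment Well→r2→Ref: bottleneck 8, flow now 13.
No augmenting path remains; maximum flow = 13.
In the residual graph, reachable from Well: {Well}.
Min-cut edges: Well→r2 (8), Well→Ref (5); capacity 8 + 5 = 13.
This cut is saturated, so no flow can exceed 13.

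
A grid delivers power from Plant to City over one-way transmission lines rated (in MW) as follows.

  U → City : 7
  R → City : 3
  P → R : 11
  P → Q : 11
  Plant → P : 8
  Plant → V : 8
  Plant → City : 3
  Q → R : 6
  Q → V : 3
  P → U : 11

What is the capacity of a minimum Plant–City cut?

11

Augment Plant→City: bottleneck 3, flow now 3.
Augment Plant→P→R→City: bottleneck 3, flow now 6.
Augment Plant→P→U→City: bottleneck 5, flow now 11.
No augmenting path remains; maximum flow = 11.
By max-flow min-cut, the minimum cut capacity equals the max flow.
In the residual graph, reachable from Plant: {Plant, V}.
Min-cut edges: Plant→P (8), Plant→City (3); capacity 8 + 3 = 11.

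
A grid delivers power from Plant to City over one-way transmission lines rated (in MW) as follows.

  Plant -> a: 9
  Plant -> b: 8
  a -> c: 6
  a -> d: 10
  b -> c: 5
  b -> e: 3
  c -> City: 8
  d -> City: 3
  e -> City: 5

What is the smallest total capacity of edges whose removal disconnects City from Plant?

Augment Plant→a→c→City: bottleneck 6, flow now 6.
Augment Plant→a→d→City: bottleneck 3, flow now 9.
Augment Plant→b→c→City: bottleneck 2, flow now 11.
Augment Plant→b→e→City: bottleneck 3, flow now 14.
No augmenting path remains; maximum flow = 14.
By max-flow min-cut, the minimum cut capacity equals the max flow.
In the residual graph, reachable from Plant: {Plant, a, b, c, d}.
Min-cut edges: b→e (3), c→City (8), d→City (3); capacity 3 + 8 + 3 = 14.

14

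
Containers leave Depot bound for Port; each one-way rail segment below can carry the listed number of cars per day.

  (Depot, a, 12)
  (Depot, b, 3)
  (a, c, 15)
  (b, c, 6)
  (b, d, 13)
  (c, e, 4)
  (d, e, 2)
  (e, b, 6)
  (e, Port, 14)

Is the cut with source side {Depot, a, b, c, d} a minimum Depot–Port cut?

Given cut capacity: 4 + 2 = 6.
Augment Depot→a→c→e→Port: bottleneck 4, flow now 4.
Augment Depot→b→d→e→Port: bottleneck 2, flow now 6.
No augmenting path remains; maximum flow = 6.
Cut capacity 6 equals the max flow, so it is a minimum cut.

Yes — it is a minimum cut (capacity 6).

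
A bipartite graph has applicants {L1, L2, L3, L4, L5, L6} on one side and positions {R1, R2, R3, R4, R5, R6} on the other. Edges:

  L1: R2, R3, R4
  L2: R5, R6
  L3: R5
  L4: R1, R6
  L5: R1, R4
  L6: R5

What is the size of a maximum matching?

Unit-capacity flow: source→left, listed edges, right→sink; max matching = max flow.
Augmenting path L1→R2 (+1); matched 1.
Augmenting path L2→R5 (+1); matched 2.
Augmenting path L4→R1 (+1); matched 3.
Augmenting path L5→R4 (+1); matched 4.
Augmenting path L3→R5→L2→R6 (+1); matched 5.
No augmenting path remains; maximum matching = 5.
König certificate: {L1, L2, L4, L5, R5} is a vertex cover of size 5 (every listed pair touches it), so no matching can be larger.

5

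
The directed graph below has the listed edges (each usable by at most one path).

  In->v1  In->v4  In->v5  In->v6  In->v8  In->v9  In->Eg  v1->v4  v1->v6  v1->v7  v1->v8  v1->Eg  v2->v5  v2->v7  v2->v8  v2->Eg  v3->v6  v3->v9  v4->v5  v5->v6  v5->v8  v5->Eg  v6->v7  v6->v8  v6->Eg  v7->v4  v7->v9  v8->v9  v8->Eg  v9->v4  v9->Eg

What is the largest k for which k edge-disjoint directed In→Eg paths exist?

6

Assign every edge capacity 1; by Menger, the answer equals the max flow.
Path In→Eg (+1); total 1.
Path In→v1→Eg (+1); total 2.
Path In→v5→Eg (+1); total 3.
Path In→v6→Eg (+1); total 4.
Path In→v8→Eg (+1); total 5.
Path In→v9→Eg (+1); total 6.
No residual In→Eg path; max flow = 6.
Certifying cut of size 6: {In→Eg, In→v1, v5→Eg, v6→Eg, v8→Eg, v9→Eg}.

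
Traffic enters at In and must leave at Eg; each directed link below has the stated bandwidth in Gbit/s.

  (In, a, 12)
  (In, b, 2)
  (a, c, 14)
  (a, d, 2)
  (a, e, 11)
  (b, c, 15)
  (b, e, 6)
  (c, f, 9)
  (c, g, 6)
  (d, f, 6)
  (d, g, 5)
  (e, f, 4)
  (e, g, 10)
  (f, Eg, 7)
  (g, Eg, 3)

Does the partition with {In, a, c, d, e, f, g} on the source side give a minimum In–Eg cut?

No — its capacity is 12, but the minimum cut has capacity 10.

Given cut capacity: 2 + 7 + 3 = 12.
Augment In→a→c→f→Eg: bottleneck 7, flow now 7.
Augment In→a→c→g→Eg: bottleneck 3, flow now 10.
No augmenting path remains; maximum flow = 10.
In the residual graph, reachable from In: {In, a, b, c, d, e, f, g}.
Min-cut edges: f→Eg (7), g→Eg (3); capacity 7 + 3 = 10.
Cut capacity 12 exceeds the max flow 10, so it is not minimum.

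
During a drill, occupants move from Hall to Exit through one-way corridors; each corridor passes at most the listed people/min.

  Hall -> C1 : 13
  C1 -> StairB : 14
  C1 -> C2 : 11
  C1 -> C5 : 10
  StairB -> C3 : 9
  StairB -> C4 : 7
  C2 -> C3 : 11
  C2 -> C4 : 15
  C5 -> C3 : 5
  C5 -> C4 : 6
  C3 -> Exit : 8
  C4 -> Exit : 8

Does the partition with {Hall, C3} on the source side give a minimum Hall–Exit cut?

No — its capacity is 21, but the minimum cut has capacity 13.

Given cut capacity: 13 + 8 = 21.
Augment Hall→C1→StairB→C3→Exit: bottleneck 8, flow now 8.
Augment Hall→C1→StairB→C4→Exit: bottleneck 5, flow now 13.
No augmenting path remains; maximum flow = 13.
In the residual graph, reachable from Hall: {Hall}.
Min-cut edges: Hall→C1 (13); capacity 13 = 13.
Cut capacity 21 exceeds the max flow 13, so it is not minimum.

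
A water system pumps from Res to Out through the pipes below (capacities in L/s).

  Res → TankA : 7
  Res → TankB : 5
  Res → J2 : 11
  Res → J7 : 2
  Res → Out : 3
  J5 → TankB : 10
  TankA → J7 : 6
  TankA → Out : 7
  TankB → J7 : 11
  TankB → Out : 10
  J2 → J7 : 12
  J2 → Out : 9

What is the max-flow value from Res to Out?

24

Augment Res→Out: bottleneck 3, flow now 3.
Augment Res→TankA→Out: bottleneck 7, flow now 10.
Augment Res→TankB→Out: bottleneck 5, flow now 15.
Augment Res→J2→Out: bottleneck 9, flow now 24.
No augmenting path remains; maximum flow = 24.
In the residual graph, reachable from Res: {Res, J2, J7}.
Min-cut edges: Res→TankA (7), Res→TankB (5), Res→Out (3), J2→Out (9); capacity 7 + 5 + 3 + 9 = 24.
This cut is saturated, so no flow can exceed 24.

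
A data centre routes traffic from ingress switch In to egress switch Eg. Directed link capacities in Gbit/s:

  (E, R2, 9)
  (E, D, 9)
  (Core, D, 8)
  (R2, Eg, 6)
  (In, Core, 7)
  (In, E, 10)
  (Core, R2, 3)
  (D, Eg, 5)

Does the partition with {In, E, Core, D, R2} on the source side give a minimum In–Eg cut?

Given cut capacity: 5 + 6 = 11.
Augment In→E→D→Eg: bottleneck 5, flow now 5.
Augment In→E→R2→Eg: bottleneck 5, flow now 10.
Augment In→Core→R2→Eg: bottleneck 1, flow now 11.
No augmenting path remains; maximum flow = 11.
Cut capacity 11 equals the max flow, so it is a minimum cut.

Yes — it is a minimum cut (capacity 11).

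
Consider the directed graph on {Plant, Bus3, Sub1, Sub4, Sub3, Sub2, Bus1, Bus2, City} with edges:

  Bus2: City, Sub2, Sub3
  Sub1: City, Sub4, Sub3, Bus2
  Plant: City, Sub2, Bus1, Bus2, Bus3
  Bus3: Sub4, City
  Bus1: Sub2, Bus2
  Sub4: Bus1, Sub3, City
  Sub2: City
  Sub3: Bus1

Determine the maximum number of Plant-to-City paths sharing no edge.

Assign every edge capacity 1; by Menger, the answer equals the max flow.
Path Plant→City (+1); total 1.
Path Plant→Bus3→City (+1); total 2.
Path Plant→Sub2→City (+1); total 3.
Path Plant→Bus2→City (+1); total 4.
No residual Plant→City path; max flow = 4.
Certifying cut of size 4: {Bus2→City, Plant→Bus3, Plant→City, Sub2→City}.

4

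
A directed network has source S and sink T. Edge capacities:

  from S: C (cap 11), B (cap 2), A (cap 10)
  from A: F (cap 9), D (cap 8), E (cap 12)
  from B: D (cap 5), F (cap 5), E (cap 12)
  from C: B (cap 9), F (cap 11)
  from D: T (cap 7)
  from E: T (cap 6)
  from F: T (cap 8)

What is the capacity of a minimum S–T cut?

21

Augment S→A→D→T: bottleneck 7, flow now 7.
Augment S→A→E→T: bottleneck 3, flow now 10.
Augment S→B→E→T: bottleneck 2, flow now 12.
Augment S→C→F→T: bottleneck 8, flow now 20.
Augment S→C→B→E→T: bottleneck 1, flow now 21.
No augmenting path remains; maximum flow = 21.
By max-flow min-cut, the minimum cut capacity equals the max flow.
In the residual graph, reachable from S: {S, A, B, C, D, E, F}.
Min-cut edges: D→T (7), E→T (6), F→T (8); capacity 7 + 6 + 8 = 21.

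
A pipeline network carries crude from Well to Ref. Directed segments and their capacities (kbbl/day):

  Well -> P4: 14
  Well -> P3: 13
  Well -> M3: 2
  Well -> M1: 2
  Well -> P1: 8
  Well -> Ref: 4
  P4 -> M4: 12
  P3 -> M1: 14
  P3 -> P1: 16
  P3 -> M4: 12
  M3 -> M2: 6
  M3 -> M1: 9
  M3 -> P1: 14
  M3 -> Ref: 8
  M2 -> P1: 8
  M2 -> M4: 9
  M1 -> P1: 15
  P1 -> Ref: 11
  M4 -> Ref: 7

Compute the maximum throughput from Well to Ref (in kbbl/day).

24

Augment Well→Ref: bottleneck 4, flow now 4.
Augment Well→M3→Ref: bottleneck 2, flow now 6.
Augment Well→P1→Ref: bottleneck 8, flow now 14.
Augment Well→P4→M4→Ref: bottleneck 7, flow now 21.
Augment Well→P3→P1→Ref: bottleneck 3, flow now 24.
No augmenting path remains; maximum flow = 24.
In the residual graph, reachable from Well: {Well, P4, P3, M1, P1, M4}.
Min-cut edges: Well→M3 (2), Well→Ref (4), P1→Ref (11), M4→Ref (7); capacity 2 + 4 + 11 + 7 = 24.
This cut is saturated, so no flow can exceed 24.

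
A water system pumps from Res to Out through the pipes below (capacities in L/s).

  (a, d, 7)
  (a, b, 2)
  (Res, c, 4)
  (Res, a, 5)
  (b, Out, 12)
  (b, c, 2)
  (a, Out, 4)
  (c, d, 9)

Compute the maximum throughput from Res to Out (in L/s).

Augment Res→a→Out: bottleneck 4, flow now 4.
Augment Res→a→b→Out: bottleneck 1, flow now 5.
No augmenting path remains; maximum flow = 5.
In the residual graph, reachable from Res: {Res, c, d}.
Min-cut edges: Res→a (5); capacity 5 = 5.
This cut is saturated, so no flow can exceed 5.

5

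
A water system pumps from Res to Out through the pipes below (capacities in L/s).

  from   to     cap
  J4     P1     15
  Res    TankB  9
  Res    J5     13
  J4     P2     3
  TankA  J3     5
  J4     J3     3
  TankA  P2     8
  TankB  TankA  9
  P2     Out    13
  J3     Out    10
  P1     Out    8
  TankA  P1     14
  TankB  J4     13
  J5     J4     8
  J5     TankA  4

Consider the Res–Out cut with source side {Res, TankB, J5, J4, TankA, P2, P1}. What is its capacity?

Edges leaving {Res, TankB, J5, J4, TankA, P2, P1}: J4→J3 (3), TankA→J3 (5), P2→Out (13), P1→Out (8).
Cut capacity = 3 + 5 + 13 + 8 = 29.

29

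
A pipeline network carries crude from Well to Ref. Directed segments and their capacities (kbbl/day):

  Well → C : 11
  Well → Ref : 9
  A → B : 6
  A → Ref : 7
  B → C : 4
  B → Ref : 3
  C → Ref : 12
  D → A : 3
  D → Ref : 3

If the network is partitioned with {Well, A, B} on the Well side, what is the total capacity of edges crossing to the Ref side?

34

Edges leaving {Well, A, B}: Well→C (11), Well→Ref (9), A→Ref (7), B→C (4), B→Ref (3).
Cut capacity = 11 + 9 + 7 + 4 + 3 = 34.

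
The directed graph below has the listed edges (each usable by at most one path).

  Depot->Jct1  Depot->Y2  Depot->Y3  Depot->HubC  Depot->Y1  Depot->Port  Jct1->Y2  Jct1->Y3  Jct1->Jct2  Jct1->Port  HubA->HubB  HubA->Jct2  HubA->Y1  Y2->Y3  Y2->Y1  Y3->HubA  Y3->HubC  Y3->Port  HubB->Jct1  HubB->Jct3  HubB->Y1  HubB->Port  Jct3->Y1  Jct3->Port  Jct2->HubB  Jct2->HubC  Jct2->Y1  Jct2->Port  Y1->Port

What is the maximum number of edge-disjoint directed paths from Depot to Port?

5

Assign every edge capacity 1; by Menger, the answer equals the max flow.
Path Depot→Port (+1); total 1.
Path Depot→Jct1→Port (+1); total 2.
Path Depot→Y3→Port (+1); total 3.
Path Depot→Y1→Port (+1); total 4.
Path Depot→Y2→Y3→HubA→HubB→Port (+1); total 5.
No residual Depot→Port path; max flow = 5.
Certifying cut of size 5: {Depot→Jct1, Depot→Port, Depot→Y1, Depot→Y2, Depot→Y3}.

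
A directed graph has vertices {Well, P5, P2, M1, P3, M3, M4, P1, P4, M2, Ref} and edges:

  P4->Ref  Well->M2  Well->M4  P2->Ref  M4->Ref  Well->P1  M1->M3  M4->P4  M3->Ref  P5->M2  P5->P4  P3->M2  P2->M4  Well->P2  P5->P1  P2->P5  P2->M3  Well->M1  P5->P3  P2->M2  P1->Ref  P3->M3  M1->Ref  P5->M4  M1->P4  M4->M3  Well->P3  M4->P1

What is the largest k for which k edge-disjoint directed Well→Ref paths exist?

Assign every edge capacity 1; by Menger, the answer equals the max flow.
Path Well→P2→Ref (+1); total 1.
Path Well→M1→Ref (+1); total 2.
Path Well→M4→Ref (+1); total 3.
Path Well→P1→Ref (+1); total 4.
Path Well→P3→M3→Ref (+1); total 5.
No residual Well→Ref path; max flow = 5.
Certifying cut of size 5: {Well→M1, Well→M4, Well→P1, Well→P2, Well→P3}.

5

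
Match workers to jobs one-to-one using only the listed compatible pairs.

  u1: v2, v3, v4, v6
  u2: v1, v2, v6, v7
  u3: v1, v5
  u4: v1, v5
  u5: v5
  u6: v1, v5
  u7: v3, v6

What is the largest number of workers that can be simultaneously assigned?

Unit-capacity flow: source→left, listed edges, right→sink; max matching = max flow.
Augmenting path u1→v2 (+1); matched 1.
Augmenting path u2→v1 (+1); matched 2.
Augmenting path u3→v5 (+1); matched 3.
Augmenting path u7→v3 (+1); matched 4.
Augmenting path u4→v1→u2→v6 (+1); matched 5.
No augmenting path remains; maximum matching = 5.
König certificate: {u1, u2, u7, v1, v5} is a vertex cover of size 5 (every listed pair touches it), so no matching can be larger.

5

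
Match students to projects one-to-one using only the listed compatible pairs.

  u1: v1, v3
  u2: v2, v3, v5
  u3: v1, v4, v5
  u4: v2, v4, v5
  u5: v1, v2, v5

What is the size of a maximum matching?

5

Unit-capacity flow: source→left, listed edges, right→sink; max matching = max flow.
Augmenting path u1→v1 (+1); matched 1.
Augmenting path u2→v2 (+1); matched 2.
Augmenting path u3→v4 (+1); matched 3.
Augmenting path u4→v5 (+1); matched 4.
Augmenting path u5→v1→u1→v3 (+1); matched 5.
No augmenting path remains; maximum matching = 5.
König certificate: {u1, u2, u3, u4, u5} is a vertex cover of size 5 (every listed pair touches it), so no matching can be larger.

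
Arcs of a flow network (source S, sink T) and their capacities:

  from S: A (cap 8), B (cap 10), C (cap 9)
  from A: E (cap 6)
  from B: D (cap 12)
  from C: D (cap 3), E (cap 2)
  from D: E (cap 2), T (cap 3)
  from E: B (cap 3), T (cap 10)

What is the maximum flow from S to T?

Augment S→A→E→T: bottleneck 6, flow now 6.
Augment S→B→D→T: bottleneck 3, flow now 9.
Augment S→C→E→T: bottleneck 2, flow now 11.
Augment S→B→D→E→T: bottleneck 2, flow now 13.
No augmenting path remains; maximum flow = 13.
In the residual graph, reachable from S: {S, A, B, C, D}.
Min-cut edges: A→E (6), C→E (2), D→E (2), D→T (3); capacity 6 + 2 + 2 + 3 = 13.
This cut is saturated, so no flow can exceed 13.

13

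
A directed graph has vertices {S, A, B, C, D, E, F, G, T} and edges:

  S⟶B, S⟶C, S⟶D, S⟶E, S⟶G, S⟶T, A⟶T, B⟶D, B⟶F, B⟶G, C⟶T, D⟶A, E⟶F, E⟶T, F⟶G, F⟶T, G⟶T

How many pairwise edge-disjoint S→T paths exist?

6

Assign every edge capacity 1; by Menger, the answer equals the max flow.
Path S→T (+1); total 1.
Path S→C→T (+1); total 2.
Path S→E→T (+1); total 3.
Path S→G→T (+1); total 4.
Path S→B→F→T (+1); total 5.
Path S→D→A→T (+1); total 6.
No residual S→T path; max flow = 6.
Certifying cut of size 6: {S→B, S→C, S→D, S→E, S→G, S→T}.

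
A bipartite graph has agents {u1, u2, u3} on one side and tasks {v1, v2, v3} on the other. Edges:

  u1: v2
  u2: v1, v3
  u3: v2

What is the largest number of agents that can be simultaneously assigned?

2

Unit-capacity flow: source→left, listed edges, right→sink; max matching = max flow.
Augmenting path u1→v2 (+1); matched 1.
Augmenting path u2→v1 (+1); matched 2.
No augmenting path remains; maximum matching = 2.
König certificate: {u2, v2} is a vertex cover of size 2 (every listed pair touches it), so no matching can be larger.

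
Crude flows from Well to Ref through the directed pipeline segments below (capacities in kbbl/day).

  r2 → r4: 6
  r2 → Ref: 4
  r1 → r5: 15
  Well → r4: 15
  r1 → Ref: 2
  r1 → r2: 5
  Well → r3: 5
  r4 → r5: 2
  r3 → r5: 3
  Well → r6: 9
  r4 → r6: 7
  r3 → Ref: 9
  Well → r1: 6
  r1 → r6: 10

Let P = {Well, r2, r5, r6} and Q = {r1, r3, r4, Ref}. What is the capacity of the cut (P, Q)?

Edges leaving {Well, r2, r5, r6}: Well→r1 (6), Well→r3 (5), Well→r4 (15), r2→r4 (6), r2→Ref (4).
Cut capacity = 6 + 5 + 15 + 6 + 4 = 36.

36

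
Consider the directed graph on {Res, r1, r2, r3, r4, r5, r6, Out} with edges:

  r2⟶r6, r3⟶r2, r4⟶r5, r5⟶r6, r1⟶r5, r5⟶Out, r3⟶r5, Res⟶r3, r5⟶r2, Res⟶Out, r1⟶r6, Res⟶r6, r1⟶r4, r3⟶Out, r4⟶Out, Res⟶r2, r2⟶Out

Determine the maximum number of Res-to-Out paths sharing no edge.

3

Assign every edge capacity 1; by Menger, the answer equals the max flow.
Path Res→Out (+1); total 1.
Path Res→r2→Out (+1); total 2.
Path Res→r3→Out (+1); total 3.
No residual Res→Out path; max flow = 3.
Certifying cut of size 3: {Res→Out, Res→r2, Res→r3}.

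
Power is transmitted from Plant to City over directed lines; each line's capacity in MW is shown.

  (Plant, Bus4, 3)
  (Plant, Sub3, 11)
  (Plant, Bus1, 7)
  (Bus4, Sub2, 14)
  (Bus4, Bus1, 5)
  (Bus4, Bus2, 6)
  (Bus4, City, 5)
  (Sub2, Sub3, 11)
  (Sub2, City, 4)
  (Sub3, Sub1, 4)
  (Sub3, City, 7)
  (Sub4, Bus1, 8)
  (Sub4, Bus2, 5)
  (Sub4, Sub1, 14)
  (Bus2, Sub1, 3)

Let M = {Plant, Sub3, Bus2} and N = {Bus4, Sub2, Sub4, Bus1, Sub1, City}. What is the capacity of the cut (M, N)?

24

Edges leaving {Plant, Sub3, Bus2}: Plant→Bus4 (3), Plant→Bus1 (7), Sub3→Sub1 (4), Sub3→City (7), Bus2→Sub1 (3).
Cut capacity = 3 + 7 + 4 + 7 + 3 = 24.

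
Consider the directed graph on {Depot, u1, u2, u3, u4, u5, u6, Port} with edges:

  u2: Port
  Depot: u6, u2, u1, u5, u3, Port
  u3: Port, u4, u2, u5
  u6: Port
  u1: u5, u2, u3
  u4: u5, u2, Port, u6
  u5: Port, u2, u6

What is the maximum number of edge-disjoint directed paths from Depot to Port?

6

Assign every edge capacity 1; by Menger, the answer equals the max flow.
Path Depot→Port (+1); total 1.
Path Depot→u2→Port (+1); total 2.
Path Depot→u3→Port (+1); total 3.
Path Depot→u5→Port (+1); total 4.
Path Depot→u6→Port (+1); total 5.
Path Depot→u1→u3→u4→Port (+1); total 6.
No residual Depot→Port path; max flow = 6.
Certifying cut of size 6: {Depot→Port, Depot→u1, Depot→u2, Depot→u3, Depot→u5, Depot→u6}.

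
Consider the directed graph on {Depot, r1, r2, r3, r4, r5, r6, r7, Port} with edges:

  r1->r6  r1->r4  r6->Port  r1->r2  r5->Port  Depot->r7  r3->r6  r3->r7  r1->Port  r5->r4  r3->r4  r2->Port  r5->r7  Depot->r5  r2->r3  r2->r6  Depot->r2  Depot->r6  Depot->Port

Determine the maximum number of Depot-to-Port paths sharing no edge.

Assign every edge capacity 1; by Menger, the answer equals the max flow.
Path Depot→Port (+1); total 1.
Path Depot→r2→Port (+1); total 2.
Path Depot→r5→Port (+1); total 3.
Path Depot→r6→Port (+1); total 4.
No residual Depot→Port path; max flow = 4.
Certifying cut of size 4: {Depot→Port, Depot→r2, Depot→r5, Depot→r6}.

4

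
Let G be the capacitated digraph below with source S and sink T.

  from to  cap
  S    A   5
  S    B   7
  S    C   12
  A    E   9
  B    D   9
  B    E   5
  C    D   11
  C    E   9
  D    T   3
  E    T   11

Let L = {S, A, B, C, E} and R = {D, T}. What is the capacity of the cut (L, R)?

31

Edges leaving {S, A, B, C, E}: B→D (9), C→D (11), E→T (11).
Cut capacity = 9 + 11 + 11 = 31.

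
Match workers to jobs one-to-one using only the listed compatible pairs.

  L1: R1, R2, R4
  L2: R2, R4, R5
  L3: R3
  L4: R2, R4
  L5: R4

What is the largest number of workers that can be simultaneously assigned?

5

Unit-capacity flow: source→left, listed edges, right→sink; max matching = max flow.
Augmenting path L1→R1 (+1); matched 1.
Augmenting path L2→R2 (+1); matched 2.
Augmenting path L3→R3 (+1); matched 3.
Augmenting path L4→R4 (+1); matched 4.
Augmenting path L5→R4→L4→R2→L2→R5 (+1); matched 5.
No augmenting path remains; maximum matching = 5.
König certificate: {L1, L2, L3, L4, L5} is a vertex cover of size 5 (every listed pair touches it), so no matching can be larger.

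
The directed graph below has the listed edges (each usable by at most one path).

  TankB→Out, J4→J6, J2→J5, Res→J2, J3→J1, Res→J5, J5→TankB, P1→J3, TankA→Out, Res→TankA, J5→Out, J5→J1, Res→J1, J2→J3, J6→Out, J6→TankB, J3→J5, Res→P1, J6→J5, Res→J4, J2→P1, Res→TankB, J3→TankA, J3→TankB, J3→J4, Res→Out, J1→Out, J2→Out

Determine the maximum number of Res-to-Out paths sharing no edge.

Assign every edge capacity 1; by Menger, the answer equals the max flow.
Path Res→Out (+1); total 1.
Path Res→J2→Out (+1); total 2.
Path Res→TankA→Out (+1); total 3.
Path Res→J5→Out (+1); total 4.
Path Res→J1→Out (+1); total 5.
Path Res→TankB→Out (+1); total 6.
Path Res→J4→J6→Out (+1); total 7.
No residual Res→Out path; max flow = 7.
Certifying cut of size 7: {J1→Out, J4→J6, J5→Out, Res→J2, Res→Out, TankA→Out, TankB→Out}.

7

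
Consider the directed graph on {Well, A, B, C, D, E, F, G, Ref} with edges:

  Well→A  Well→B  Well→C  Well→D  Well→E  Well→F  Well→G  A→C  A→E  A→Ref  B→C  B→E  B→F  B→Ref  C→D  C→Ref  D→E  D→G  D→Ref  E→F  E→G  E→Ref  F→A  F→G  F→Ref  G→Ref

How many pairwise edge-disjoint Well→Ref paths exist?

Assign every edge capacity 1; by Menger, the answer equals the max flow.
Path Well→A→Ref (+1); total 1.
Path Well→B→Ref (+1); total 2.
Path Well→C→Ref (+1); total 3.
Path Well→D→Ref (+1); total 4.
Path Well→E→Ref (+1); total 5.
Path Well→F→Ref (+1); total 6.
Path Well→G→Ref (+1); total 7.
No residual Well→Ref path; max flow = 7.
Certifying cut of size 7: {Well→A, Well→B, Well→C, Well→D, Well→E, Well→F, Well→G}.

7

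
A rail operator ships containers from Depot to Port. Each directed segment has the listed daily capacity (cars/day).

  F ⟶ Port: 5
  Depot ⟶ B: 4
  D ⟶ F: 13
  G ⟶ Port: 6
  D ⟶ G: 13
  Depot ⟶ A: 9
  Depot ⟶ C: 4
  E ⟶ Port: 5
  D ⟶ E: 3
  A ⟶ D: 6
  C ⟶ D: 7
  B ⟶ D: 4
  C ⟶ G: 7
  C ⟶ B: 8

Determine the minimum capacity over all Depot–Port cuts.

14

Augment Depot→C→G→Port: bottleneck 4, flow now 4.
Augment Depot→A→D→E→Port: bottleneck 3, flow now 7.
Augment Depot→A→D→F→Port: bottleneck 3, flow now 10.
Augment Depot→B→D→F→Port: bottleneck 2, flow now 12.
Augment Depot→B→D→G→Port: bottleneck 2, flow now 14.
No augmenting path remains; maximum flow = 14.
By max-flow min-cut, the minimum cut capacity equals the max flow.
In the residual graph, reachable from Depot: {Depot, A}.
Min-cut edges: Depot→B (4), Depot→C (4), A→D (6); capacity 4 + 4 + 6 = 14.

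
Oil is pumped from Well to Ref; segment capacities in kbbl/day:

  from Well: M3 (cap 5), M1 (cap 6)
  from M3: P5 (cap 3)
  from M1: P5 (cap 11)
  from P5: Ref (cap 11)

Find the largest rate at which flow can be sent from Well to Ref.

9

Augment Well→M3→P5→Ref: bottleneck 3, flow now 3.
Augment Well→M1→P5→Ref: bottleneck 6, flow now 9.
No augmenting path remains; maximum flow = 9.
In the residual graph, reachable from Well: {Well, M3}.
Min-cut edges: Well→M1 (6), M3→P5 (3); capacity 6 + 3 = 9.
This cut is saturated, so no flow can exceed 9.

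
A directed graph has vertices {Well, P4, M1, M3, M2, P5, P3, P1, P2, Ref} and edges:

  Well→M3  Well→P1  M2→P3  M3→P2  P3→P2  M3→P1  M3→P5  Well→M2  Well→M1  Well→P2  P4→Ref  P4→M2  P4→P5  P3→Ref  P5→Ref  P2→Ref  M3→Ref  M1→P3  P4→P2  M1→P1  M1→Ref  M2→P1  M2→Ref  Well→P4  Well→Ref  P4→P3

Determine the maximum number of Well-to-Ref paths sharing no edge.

6

Assign every edge capacity 1; by Menger, the answer equals the max flow.
Path Well→Ref (+1); total 1.
Path Well→P4→Ref (+1); total 2.
Path Well→M1→Ref (+1); total 3.
Path Well→M3→Ref (+1); total 4.
Path Well→M2→Ref (+1); total 5.
Path Well→P2→Ref (+1); total 6.
No residual Well→Ref path; max flow = 6.
Certifying cut of size 6: {Well→M1, Well→M2, Well→M3, Well→P2, Well→P4, Well→Ref}.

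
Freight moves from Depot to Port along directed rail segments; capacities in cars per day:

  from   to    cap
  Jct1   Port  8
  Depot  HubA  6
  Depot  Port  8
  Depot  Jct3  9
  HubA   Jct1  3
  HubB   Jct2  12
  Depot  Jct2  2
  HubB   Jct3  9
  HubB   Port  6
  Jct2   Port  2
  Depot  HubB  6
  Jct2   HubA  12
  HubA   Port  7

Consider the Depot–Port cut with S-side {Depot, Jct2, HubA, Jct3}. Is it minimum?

No — its capacity is 26, but the minimum cut has capacity 22.

Given cut capacity: 6 + 8 + 2 + 3 + 7 = 26.
Augment Depot→Port: bottleneck 8, flow now 8.
Augment Depot→HubB→Port: bottleneck 6, flow now 14.
Augment Depot→Jct2→Port: bottleneck 2, flow now 16.
Augment Depot→HubA→Port: bottleneck 6, flow now 22.
No augmenting path remains; maximum flow = 22.
In the residual graph, reachable from Depot: {Depot, Jct3}.
Min-cut edges: Depot→HubB (6), Depot→Jct2 (2), Depot→HubA (6), Depot→Port (8); capacity 6 + 2 + 6 + 8 = 22.
Cut capacity 26 exceeds the max flow 22, so it is not minimum.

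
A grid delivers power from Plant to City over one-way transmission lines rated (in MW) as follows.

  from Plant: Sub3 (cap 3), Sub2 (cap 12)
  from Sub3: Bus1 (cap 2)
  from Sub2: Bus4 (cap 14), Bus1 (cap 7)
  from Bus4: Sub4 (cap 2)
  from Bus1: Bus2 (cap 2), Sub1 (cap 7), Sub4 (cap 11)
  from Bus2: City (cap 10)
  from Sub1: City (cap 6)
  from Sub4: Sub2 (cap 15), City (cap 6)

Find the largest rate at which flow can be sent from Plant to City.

11

Augment Plant→Sub3→Bus1→Bus2→City: bottleneck 2, flow now 2.
Augment Plant→Sub2→Bus4→Sub4→City: bottleneck 2, flow now 4.
Augment Plant→Sub2→Bus1→Sub1→City: bottleneck 6, flow now 10.
Augment Plant→Sub2→Bus1→Sub4→City: bottleneck 1, flow now 11.
No augmenting path remains; maximum flow = 11.
In the residual graph, reachable from Plant: {Plant, Sub3, Sub2, Bus4}.
Min-cut edges: Sub3→Bus1 (2), Sub2→Bus1 (7), Bus4→Sub4 (2); capacity 2 + 7 + 2 = 11.
This cut is saturated, so no flow can exceed 11.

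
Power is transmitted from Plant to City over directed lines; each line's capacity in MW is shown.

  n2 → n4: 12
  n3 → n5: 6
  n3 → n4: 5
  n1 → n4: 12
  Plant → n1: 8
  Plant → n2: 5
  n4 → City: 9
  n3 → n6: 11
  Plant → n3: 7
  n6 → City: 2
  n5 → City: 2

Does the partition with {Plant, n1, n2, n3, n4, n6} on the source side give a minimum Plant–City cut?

Given cut capacity: 6 + 9 + 2 = 17.
Augment Plant→n1→n4→City: bottleneck 8, flow now 8.
Augment Plant→n2→n4→City: bottleneck 1, flow now 9.
Augment Plant→n3→n5→City: bottleneck 2, flow now 11.
Augment Plant→n3→n6→City: bottleneck 2, flow now 13.
No augmenting path remains; maximum flow = 13.
In the residual graph, reachable from Plant: {Plant, n1, n2, n3, n4, n5, n6}.
Min-cut edges: n4→City (9), n5→City (2), n6→City (2); capacity 9 + 2 + 2 = 13.
Cut capacity 17 exceeds the max flow 13, so it is not minimum.

No — its capacity is 17, but the minimum cut has capacity 13.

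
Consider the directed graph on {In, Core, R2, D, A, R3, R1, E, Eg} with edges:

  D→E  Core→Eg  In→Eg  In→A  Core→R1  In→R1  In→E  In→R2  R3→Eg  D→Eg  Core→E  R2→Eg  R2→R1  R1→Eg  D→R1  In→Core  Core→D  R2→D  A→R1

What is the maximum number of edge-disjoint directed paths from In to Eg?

Assign every edge capacity 1; by Menger, the answer equals the max flow.
Path In→Eg (+1); total 1.
Path In→Core→Eg (+1); total 2.
Path In→R2→Eg (+1); total 3.
Path In→R1→Eg (+1); total 4.
No residual In→Eg path; max flow = 4.
Certifying cut of size 4: {In→Core, In→Eg, In→R2, R1→Eg}.

4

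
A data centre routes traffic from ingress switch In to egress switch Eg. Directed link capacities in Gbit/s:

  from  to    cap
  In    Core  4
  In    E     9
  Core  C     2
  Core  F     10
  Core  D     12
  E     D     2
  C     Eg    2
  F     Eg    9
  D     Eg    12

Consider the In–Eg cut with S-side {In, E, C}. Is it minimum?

No — its capacity is 8, but the minimum cut has capacity 6.

Given cut capacity: 4 + 2 + 2 = 8.
Augment In→Core→C→Eg: bottleneck 2, flow now 2.
Augment In→Core→F→Eg: bottleneck 2, flow now 4.
Augment In→E→D→Eg: bottleneck 2, flow now 6.
No augmenting path remains; maximum flow = 6.
In the residual graph, reachable from In: {In, E}.
Min-cut edges: In→Core (4), E→D (2); capacity 4 + 2 = 6.
Cut capacity 8 exceeds the max flow 6, so it is not minimum.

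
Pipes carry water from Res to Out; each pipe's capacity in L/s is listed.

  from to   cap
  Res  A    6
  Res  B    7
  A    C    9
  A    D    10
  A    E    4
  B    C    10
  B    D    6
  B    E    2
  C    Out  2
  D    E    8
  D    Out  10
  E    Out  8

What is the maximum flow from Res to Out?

Augment Res→A→C→Out: bottleneck 2, flow now 2.
Augment Res→A→D→Out: bottleneck 4, flow now 6.
Augment Res→B→D→Out: bottleneck 6, flow now 12.
Augment Res→B→E→Out: bottleneck 1, flow now 13.
No augmenting path remains; maximum flow = 13.
In the residual graph, reachable from Res: {Res}.
Min-cut edges: Res→A (6), Res→B (7); capacity 6 + 7 = 13.
This cut is saturated, so no flow can exceed 13.

13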